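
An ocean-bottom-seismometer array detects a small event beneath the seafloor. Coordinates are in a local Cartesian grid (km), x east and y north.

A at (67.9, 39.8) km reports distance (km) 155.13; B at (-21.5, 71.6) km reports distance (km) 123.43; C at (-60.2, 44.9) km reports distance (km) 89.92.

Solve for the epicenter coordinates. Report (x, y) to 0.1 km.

x ≈ -62.0 km, y ≈ -45.0 km

Circle about each station: (x − 67.9)² + (y − 39.8)² = 155.13²; (x + 21.5)² + (y − 71.6)² = 123.43²; (x + 60.2)² + (y − 44.9)² = 89.92².
Subtracting the A equation from the B and C equations removes the quadratic terms:
-178.8 x + 63.6 y = 8224.71
-256.2 x + 10.2 y = 15425.31
Solving the 2×2 system: x ≈ -62.0, y ≈ -45.0 km.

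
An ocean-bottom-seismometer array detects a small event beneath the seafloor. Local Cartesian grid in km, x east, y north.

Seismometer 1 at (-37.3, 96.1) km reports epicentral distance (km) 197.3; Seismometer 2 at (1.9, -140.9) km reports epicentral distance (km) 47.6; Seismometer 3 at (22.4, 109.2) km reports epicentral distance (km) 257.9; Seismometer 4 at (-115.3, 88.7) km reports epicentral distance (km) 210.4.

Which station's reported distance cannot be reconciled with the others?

Seismometer 3

Solve using three stations at a time. Using Seismometer 1, Seismometer 2, Seismometer 4 (subtract circle equations pairwise → linear system) gives (x, y) ≈ (-23.7, -100.7).
Distances from that point to each station vs reported:
  Seismometer 1: calculated 197.3 vs reported 197.3 → residual 0.0 km
  Seismometer 2: calculated 47.6 vs reported 47.6 → residual 0.0 km
  Seismometer 3: calculated 215.0 vs reported 257.9 → residual 42.9 km
  Seismometer 4: calculated 210.4 vs reported 210.4 → residual 0.0 km
Seismometer 1, Seismometer 2, Seismometer 4 are mutually consistent (residuals ≈ 0); Seismometer 3 is off by 42.9 km.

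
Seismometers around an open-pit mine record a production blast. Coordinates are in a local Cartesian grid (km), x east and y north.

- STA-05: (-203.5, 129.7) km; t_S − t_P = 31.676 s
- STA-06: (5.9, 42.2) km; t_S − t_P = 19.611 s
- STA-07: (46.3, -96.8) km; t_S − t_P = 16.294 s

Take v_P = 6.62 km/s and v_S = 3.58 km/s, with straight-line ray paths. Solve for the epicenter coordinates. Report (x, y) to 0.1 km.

(-80.1, -84.2)

Distance from S−P lag: d = Δt · v_P v_S / (v_P − v_S) = Δt · (6.62·3.58)/(6.62−3.58) ≈ 7.7959·Δt.
So d_STA-05 = 246.94, d_STA-06 = 152.89, d_STA-07 = 127.03 km.
Circle about each station: (x + 203.5)² + (y − 129.7)² = 246.94²; (x − 5.9)² + (y − 42.2)² = 152.89²; (x − 46.3)² + (y + 96.8)² = 127.03².
Subtracting the STA-05 equation from the STA-06 and STA-07 equations removes the quadratic terms:
418.8 x − 175.0 y = -18814.68
499.6 x − 453.0 y = -1877.67
Solving the 2×2 system: x ≈ -80.1, y ≈ -84.2 km.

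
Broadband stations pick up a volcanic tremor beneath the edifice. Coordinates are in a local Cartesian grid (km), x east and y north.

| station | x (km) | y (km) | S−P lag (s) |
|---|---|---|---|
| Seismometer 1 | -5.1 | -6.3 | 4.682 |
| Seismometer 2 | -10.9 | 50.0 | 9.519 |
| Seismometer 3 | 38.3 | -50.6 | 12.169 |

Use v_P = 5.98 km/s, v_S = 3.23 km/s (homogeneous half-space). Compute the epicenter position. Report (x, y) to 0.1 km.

Distance from S−P lag: d = Δt · v_P v_S / (v_P − v_S) = Δt · (5.98·3.23)/(5.98−3.23) ≈ 7.0238·Δt.
So d_Seismometer 1 = 32.89, d_Seismometer 2 = 66.86, d_Seismometer 3 = 85.47 km.
Circle about each station: (x + 5.1)² + (y + 6.3)² = 32.89²; (x + 10.9)² + (y − 50.0)² = 66.86²; (x − 38.3)² + (y + 50.6)² = 85.47².
Subtracting the Seismometer 1 equation from the Seismometer 2 and Seismometer 3 equations removes the quadratic terms:
-11.6 x + 112.6 y = -835.40
86.8 x − 88.6 y = -2261.82
Solving the 2×2 system: x ≈ -37.6, y ≈ -11.3 km.

x ≈ -37.6 km, y ≈ -11.3 km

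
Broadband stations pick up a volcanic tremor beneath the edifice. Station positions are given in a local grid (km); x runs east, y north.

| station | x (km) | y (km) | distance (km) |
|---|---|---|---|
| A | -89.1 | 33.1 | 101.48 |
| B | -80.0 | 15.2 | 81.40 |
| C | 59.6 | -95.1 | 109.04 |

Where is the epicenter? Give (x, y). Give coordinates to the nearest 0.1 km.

Circle about each station: (x + 89.1)² + (y − 33.1)² = 101.48²; (x + 80.0)² + (y − 15.2)² = 81.40²; (x − 59.6)² + (y + 95.1)² = 109.04².
Subtracting the A equation from the B and C equations removes the quadratic terms:
18.2 x − 35.8 y = 1268.85
297.4 x − 256.4 y = 1970.22
Solving the 2×2 system: x ≈ -42.6, y ≈ -57.1 km.

x ≈ -42.6 km, y ≈ -57.1 km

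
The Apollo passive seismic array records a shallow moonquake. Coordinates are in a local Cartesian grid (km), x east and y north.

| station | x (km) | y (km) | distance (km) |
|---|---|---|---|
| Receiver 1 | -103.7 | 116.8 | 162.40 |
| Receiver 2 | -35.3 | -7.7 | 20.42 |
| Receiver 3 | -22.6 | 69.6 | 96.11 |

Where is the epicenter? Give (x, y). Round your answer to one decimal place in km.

Circle about each station: (x + 103.7)² + (y − 116.8)² = 162.40²; (x + 35.3)² + (y + 7.7)² = 20.42²; (x + 22.6)² + (y − 69.6)² = 96.11².
Subtracting pairs of circle equations eliminates x²+y² and gives linear equations (the radical axes):
136.8 x − 249.0 y = 2866.23
162.2 x − 94.4 y = -1904.38
Solving the 2×2 system: x ≈ -27.1, y ≈ -26.4 km.

-27.1 km east, -26.4 km north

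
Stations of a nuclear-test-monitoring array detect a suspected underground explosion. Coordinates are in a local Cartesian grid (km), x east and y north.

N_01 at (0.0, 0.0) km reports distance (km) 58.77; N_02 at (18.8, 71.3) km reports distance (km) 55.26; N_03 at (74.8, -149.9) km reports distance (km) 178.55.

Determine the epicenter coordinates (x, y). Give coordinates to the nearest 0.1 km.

x ≈ 52.1 km, y ≈ 27.2 km

Circle about each station: x² + y² = 58.77²; (x − 18.8)² + (y − 71.3)² = 55.26²; (x − 74.8)² + (y + 149.9)² = 178.55².
Subtracting pairs of circle equations eliminates x²+y² and gives linear equations (the radical axes):
37.6 x + 142.6 y = 5837.38
149.6 x − 299.8 y = -361.14
Solving the 2×2 system: x ≈ 52.1, y ≈ 27.2 km.
Check against N_01 (with the unrounded x, y): √(x²+y²) = 58.77 ≈ 58.77 km. ✓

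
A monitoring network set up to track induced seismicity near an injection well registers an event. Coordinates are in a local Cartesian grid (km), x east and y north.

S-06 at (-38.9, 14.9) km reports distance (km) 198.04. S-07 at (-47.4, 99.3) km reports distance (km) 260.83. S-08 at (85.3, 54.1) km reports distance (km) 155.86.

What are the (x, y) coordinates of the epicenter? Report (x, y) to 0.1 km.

(124.7, -96.7)

Circle about each station: (x + 38.9)² + (y − 14.9)² = 198.04²; (x + 47.4)² + (y − 99.3)² = 260.83²; (x − 85.3)² + (y − 54.1)² = 155.86².
Subtracting the S-06 equation from the S-07 and S-08 equations removes the quadratic terms:
-17.0 x + 168.8 y = -18440.42
248.4 x + 78.4 y = 23395.18
Solving the 2×2 system: x ≈ 124.7, y ≈ -96.7 km.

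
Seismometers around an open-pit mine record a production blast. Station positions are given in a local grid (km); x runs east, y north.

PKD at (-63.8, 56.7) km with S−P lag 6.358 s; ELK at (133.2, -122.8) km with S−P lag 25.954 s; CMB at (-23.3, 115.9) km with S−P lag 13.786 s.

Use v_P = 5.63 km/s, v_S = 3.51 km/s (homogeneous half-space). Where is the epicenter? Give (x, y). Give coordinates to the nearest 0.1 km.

Distance from S−P lag: d = Δt · v_P v_S / (v_P − v_S) = Δt · (5.63·3.51)/(5.63−3.51) ≈ 9.3214·Δt.
So d_PKD = 59.27, d_ELK = 241.93, d_CMB = 128.50 km.
Circle about each station: (x + 63.8)² + (y − 56.7)² = 59.27²; (x − 133.2)² + (y + 122.8)² = 241.93²; (x + 23.3)² + (y − 115.9)² = 128.50².
Subtracting the PKD equation from the ELK and CMB equations removes the quadratic terms:
394.0 x − 359.0 y = -29480.44
81.0 x + 118.4 y = -6308.95
Solving the 2×2 system: x ≈ -76.0, y ≈ -1.3 km.

(-76.0, -1.3)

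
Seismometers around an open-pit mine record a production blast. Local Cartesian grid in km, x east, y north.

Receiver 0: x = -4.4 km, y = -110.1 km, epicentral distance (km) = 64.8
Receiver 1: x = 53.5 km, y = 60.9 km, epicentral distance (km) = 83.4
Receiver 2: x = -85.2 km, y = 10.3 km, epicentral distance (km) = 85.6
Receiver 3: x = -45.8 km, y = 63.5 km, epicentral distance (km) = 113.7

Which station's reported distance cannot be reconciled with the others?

Receiver 1

Solve using three stations at a time. Using Receiver 0, Receiver 2, Receiver 3 (subtract circle equations pairwise → linear system) gives (x, y) ≈ (-22.3, -47.8).
Distances from that point to each station vs reported:
  Receiver 0: calculated 64.8 vs reported 64.8 → residual 0.0 km
  Receiver 1: calculated 132.5 vs reported 83.4 → residual 49.1 km
  Receiver 2: calculated 85.6 vs reported 85.6 → residual 0.0 km
  Receiver 3: calculated 113.7 vs reported 113.7 → residual 0.0 km
Receiver 0, Receiver 2, Receiver 3 are mutually consistent (residuals ≈ 0); Receiver 1 is off by 49.1 km.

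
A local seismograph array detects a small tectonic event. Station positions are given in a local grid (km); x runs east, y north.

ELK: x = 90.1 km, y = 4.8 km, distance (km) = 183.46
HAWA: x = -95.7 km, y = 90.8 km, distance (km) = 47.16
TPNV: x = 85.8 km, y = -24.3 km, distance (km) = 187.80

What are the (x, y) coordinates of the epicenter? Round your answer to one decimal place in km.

Circle about each station: (x − 90.1)² + (y − 4.8)² = 183.46²; (x + 95.7)² + (y − 90.8)² = 47.16²; (x − 85.8)² + (y + 24.3)² = 187.80².
Subtracting the ELK equation from the HAWA and TPNV equations removes the quadratic terms:
-371.6 x + 172.0 y = 40695.59
-8.6 x − 58.2 y = -1800.19
Solving the 2×2 system: x ≈ -89.1, y ≈ 44.1 km.
Check against ELK (with the unrounded x, y): √((x − 90.1)²+(y − 4.8)²) = 183.46 ≈ 183.46 km. ✓

x ≈ -89.1 km, y ≈ 44.1 km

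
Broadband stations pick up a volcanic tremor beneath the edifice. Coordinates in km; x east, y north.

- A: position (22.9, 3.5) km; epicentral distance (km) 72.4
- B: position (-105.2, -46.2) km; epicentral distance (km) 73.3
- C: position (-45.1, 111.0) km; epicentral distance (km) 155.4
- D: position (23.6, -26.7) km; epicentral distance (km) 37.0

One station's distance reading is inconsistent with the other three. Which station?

D

Solve using three stations at a time. Using A, B, C (subtract circle equations pairwise → linear system) gives (x, y) ≈ (-31.9, -43.9).
Distances from that point to each station vs reported:
  A: calculated 72.4 vs reported 72.4 → residual 0.0 km
  B: calculated 73.3 vs reported 73.3 → residual 0.0 km
  C: calculated 155.4 vs reported 155.4 → residual 0.0 km
  D: calculated 58.1 vs reported 37.0 → residual 21.1 km
A, B, C are mutually consistent (residuals ≈ 0); D is off by 21.1 km.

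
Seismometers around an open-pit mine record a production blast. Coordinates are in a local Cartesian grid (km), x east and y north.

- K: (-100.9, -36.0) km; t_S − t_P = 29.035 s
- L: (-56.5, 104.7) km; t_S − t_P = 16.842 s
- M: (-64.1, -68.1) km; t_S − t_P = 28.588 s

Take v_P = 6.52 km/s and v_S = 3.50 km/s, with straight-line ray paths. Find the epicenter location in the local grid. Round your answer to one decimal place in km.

x ≈ 70.7 km, y ≈ 100.7 km

Distance from S−P lag: d = Δt · v_P v_S / (v_P − v_S) = Δt · (6.52·3.50)/(6.52−3.50) ≈ 7.5563·Δt.
So d_K = 219.40, d_L = 127.26, d_M = 216.02 km.
Circle about each station: (x + 100.9)² + (y + 36.0)² = 219.40²; (x + 56.5)² + (y − 104.7)² = 127.26²; (x + 64.1)² + (y + 68.1)² = 216.02².
Subtracting the K equation from the L and M equations removes the quadratic terms:
88.8 x + 281.4 y = 34618.78
73.6 x − 64.2 y = -1258.67
Solving the 2×2 system: x ≈ 70.7, y ≈ 100.7 km.
Check against K (with the unrounded x, y): √((x + 100.9)²+(y + 36.0)²) = 219.42 ≈ 219.40 km. ✓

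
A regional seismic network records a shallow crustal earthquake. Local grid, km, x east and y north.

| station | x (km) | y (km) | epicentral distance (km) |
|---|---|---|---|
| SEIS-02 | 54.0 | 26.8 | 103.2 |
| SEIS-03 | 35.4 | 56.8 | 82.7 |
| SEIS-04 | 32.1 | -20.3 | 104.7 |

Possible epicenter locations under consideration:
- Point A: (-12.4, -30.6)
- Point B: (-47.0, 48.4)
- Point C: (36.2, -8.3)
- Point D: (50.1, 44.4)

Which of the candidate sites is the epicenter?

For each candidate, compare |candidate − station| to the reported distance:
Point A: residuals SEIS-02 15.4, SEIS-03 16.9, SEIS-04 59.0 → max 59.0 km
Point B: residuals SEIS-02 0.1, SEIS-03 0.1, SEIS-04 0.1 → max 0.1 km
Point C: residuals SEIS-02 63.8, SEIS-03 17.6, SEIS-04 92.0 → max 92.0 km
Point D: residuals SEIS-02 85.2, SEIS-03 63.5, SEIS-04 37.5 → max 85.2 km
Only Point B has all residuals ≈ 0.

Point B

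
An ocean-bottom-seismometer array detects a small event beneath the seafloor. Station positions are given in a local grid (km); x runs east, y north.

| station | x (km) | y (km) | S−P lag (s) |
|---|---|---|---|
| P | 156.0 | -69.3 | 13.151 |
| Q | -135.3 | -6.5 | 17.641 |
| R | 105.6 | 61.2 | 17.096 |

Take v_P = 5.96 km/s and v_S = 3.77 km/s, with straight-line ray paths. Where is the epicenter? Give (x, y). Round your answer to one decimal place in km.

Distance from S−P lag: d = Δt · v_P v_S / (v_P − v_S) = Δt · (5.96·3.77)/(5.96−3.77) ≈ 10.2599·Δt.
So d_P = 134.93, d_Q = 181.00, d_R = 175.40 km.
Circle about each station: (x − 156.0)² + (y + 69.3)² = 134.93²; (x + 135.3)² + (y + 6.5)² = 181.00²; (x − 105.6)² + (y − 61.2)² = 175.40².
Subtracting pairs of circle equations eliminates x²+y² and gives linear equations (the radical axes):
-582.6 x + 125.6 y = -25345.05
-100.8 x + 261.0 y = -26800.75
Solving the 2×2 system: x ≈ 23.3, y ≈ -93.7 km.

(23.3, -93.7)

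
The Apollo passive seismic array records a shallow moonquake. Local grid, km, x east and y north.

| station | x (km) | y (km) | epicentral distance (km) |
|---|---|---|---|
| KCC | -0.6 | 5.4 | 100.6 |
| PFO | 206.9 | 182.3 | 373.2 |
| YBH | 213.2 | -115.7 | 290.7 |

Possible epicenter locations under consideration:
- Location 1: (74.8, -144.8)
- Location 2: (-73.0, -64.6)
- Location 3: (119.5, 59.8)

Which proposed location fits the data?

For each candidate, compare |candidate − station| to the reported distance:
Location 1: residuals KCC 67.5, PFO 20.4, YBH 149.3 → max 149.3 km
Location 2: residuals KCC 0.1, PFO 0.0, YBH 0.0 → max 0.1 km
Location 3: residuals KCC 31.2, PFO 222.7, YBH 91.8 → max 222.7 km
Only Location 2 has all residuals ≈ 0.

Location 2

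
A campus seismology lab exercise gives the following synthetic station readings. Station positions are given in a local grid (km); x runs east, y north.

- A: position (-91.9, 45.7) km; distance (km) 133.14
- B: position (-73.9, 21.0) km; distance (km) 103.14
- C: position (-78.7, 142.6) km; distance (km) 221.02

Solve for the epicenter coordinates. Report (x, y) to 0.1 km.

Circle about each station: (x + 91.9)² + (y − 45.7)² = 133.14²; (x + 73.9)² + (y − 21.0)² = 103.14²; (x + 78.7)² + (y − 142.6)² = 221.02².
Subtracting the A equation from the B and C equations removes the quadratic terms:
36.0 x − 49.4 y = 2456.51
26.4 x + 193.8 y = -15129.23
Solving the 2×2 system: x ≈ -32.8, y ≈ -73.6 km.
Check against A (with the unrounded x, y): √((x + 91.9)²+(y − 45.7)²) = 133.16 ≈ 133.14 km. ✓

(-32.8, -73.6)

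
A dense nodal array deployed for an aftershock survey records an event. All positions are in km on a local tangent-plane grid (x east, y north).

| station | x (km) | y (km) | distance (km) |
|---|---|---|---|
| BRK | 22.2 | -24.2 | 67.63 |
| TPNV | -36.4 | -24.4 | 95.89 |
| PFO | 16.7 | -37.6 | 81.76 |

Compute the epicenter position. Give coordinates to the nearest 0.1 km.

32.1 km east, 42.7 km north

Circle about each station: (x − 22.2)² + (y + 24.2)² = 67.63²; (x + 36.4)² + (y + 24.4)² = 95.89²; (x − 16.7)² + (y + 37.6)² = 81.76².
Subtracting the BRK equation from the TPNV and PFO equations removes the quadratic terms:
-117.2 x − 0.4 y = -3779.24
-11.0 x − 26.8 y = -1496.71
Solving the 2×2 system: x ≈ 32.1, y ≈ 42.7 km.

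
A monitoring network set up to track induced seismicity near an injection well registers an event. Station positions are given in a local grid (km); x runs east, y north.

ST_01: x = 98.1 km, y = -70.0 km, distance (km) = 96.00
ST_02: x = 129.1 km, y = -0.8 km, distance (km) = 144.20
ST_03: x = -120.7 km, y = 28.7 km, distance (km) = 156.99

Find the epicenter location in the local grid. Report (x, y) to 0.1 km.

2.1 km east, -69.1 km north

Circle about each station: (x − 98.1)² + (y + 70.0)² = 96.00²; (x − 129.1)² + (y + 0.8)² = 144.20²; (x + 120.7)² + (y − 28.7)² = 156.99².
Subtracting the ST_01 equation from the ST_02 and ST_03 equations removes the quadratic terms:
62.0 x + 138.4 y = -9433.80
-437.6 x + 197.4 y = -14561.29
Solving the 2×2 system: x ≈ 2.1, y ≈ -69.1 km.
Check against ST_01 (with the unrounded x, y): √((x − 98.1)²+(y + 70.0)²) = 96.00 ≈ 96.00 km. ✓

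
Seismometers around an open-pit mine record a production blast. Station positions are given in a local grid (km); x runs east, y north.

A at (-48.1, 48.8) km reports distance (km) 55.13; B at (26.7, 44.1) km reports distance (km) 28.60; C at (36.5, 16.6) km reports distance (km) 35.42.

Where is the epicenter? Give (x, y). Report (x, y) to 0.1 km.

Circle about each station: (x + 48.1)² + (y − 48.8)² = 55.13²; (x − 26.7)² + (y − 44.1)² = 28.60²; (x − 36.5)² + (y − 16.6)² = 35.42².
Subtracting pairs of circle equations eliminates x²+y² and gives linear equations (the radical axes):
149.6 x − 9.4 y = 184.01
169.2 x − 64.4 y = -1302.50
Solving the 2×2 system: x ≈ 3.0, y ≈ 28.1 km.
Check against A (with the unrounded x, y): √((x + 48.1)²+(y − 48.8)²) = 55.13 ≈ 55.13 km. ✓

3.0 km east, 28.1 km north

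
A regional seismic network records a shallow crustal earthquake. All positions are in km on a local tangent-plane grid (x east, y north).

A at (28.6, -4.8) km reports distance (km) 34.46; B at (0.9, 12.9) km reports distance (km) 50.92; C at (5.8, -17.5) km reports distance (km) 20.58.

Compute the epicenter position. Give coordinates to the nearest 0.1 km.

14.4 km east, -36.2 km north

Circle about each station: (x − 28.6)² + (y + 4.8)² = 34.46²; (x − 0.9)² + (y − 12.9)² = 50.92²; (x − 5.8)² + (y + 17.5)² = 20.58².
Subtracting the A equation from the B and C equations removes the quadratic terms:
-55.4 x + 35.4 y = -2079.13
-45.6 x − 25.4 y = 262.85
Solving the 2×2 system: x ≈ 14.4, y ≈ -36.2 km.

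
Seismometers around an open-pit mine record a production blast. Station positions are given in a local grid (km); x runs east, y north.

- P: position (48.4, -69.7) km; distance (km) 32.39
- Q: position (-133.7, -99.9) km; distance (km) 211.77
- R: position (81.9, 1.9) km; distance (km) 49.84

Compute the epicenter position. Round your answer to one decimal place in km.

x ≈ 71.3 km, y ≈ -46.8 km

Circle about each station: (x − 48.4)² + (y + 69.7)² = 32.39²; (x + 133.7)² + (y + 99.9)² = 211.77²; (x − 81.9)² + (y − 1.9)² = 49.84².
Subtracting the P equation from the Q and R equations removes the quadratic terms:
-364.2 x − 60.4 y = -23142.37
67.0 x + 143.2 y = -1924.34
Solving the 2×2 system: x ≈ 71.3, y ≈ -46.8 km.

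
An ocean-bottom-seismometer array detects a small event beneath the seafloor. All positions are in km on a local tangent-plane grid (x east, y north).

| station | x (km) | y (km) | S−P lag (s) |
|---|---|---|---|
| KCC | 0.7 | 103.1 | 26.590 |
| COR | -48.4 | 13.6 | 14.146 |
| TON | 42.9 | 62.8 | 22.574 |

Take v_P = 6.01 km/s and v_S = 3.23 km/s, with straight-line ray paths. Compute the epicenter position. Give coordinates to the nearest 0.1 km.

x ≈ -21.0 km, y ≈ -81.3 km

Distance from S−P lag: d = Δt · v_P v_S / (v_P − v_S) = Δt · (6.01·3.23)/(6.01−3.23) ≈ 6.9828·Δt.
So d_KCC = 185.67, d_COR = 98.78, d_TON = 157.63 km.
Circle about each station: (x − 0.7)² + (y − 103.1)² = 185.67²; (x + 48.4)² + (y − 13.6)² = 98.78²; (x − 42.9)² + (y − 62.8)² = 157.63².
Subtracting pairs of circle equations eliminates x²+y² and gives linear equations (the radical axes):
-98.2 x − 179.0 y = 16613.28
84.4 x − 80.6 y = 4780.28
Solving the 2×2 system: x ≈ -21.0, y ≈ -81.3 km.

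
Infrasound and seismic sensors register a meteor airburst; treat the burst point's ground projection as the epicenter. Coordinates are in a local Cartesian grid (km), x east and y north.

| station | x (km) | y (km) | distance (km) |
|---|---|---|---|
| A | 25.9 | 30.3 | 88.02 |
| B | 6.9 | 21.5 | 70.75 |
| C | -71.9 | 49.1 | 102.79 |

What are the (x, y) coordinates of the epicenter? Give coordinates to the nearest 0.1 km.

(-24.3, -42.0)

Circle about each station: (x − 25.9)² + (y − 30.3)² = 88.02²; (x − 6.9)² + (y − 21.5)² = 70.75²; (x + 71.9)² + (y − 49.1)² = 102.79².
Subtracting the A equation from the B and C equations removes the quadratic terms:
-38.0 x − 17.6 y = 1662.92
-195.6 x + 37.6 y = 3173.26
Solving the 2×2 system: x ≈ -24.3, y ≈ -42.0 km.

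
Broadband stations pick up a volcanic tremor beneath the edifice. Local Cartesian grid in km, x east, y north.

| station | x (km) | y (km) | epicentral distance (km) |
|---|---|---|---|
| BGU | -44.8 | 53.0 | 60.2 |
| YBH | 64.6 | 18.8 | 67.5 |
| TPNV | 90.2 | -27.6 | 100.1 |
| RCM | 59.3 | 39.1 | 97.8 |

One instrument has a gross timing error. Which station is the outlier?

RCM

Solve using three stations at a time. Using BGU, YBH, TPNV (subtract circle equations pairwise → linear system) gives (x, y) ≈ (-2.3, 10.5).
Distances from that point to each station vs reported:
  BGU: calculated 60.1 vs reported 60.2 → residual 0.1 km
  YBH: calculated 67.4 vs reported 67.5 → residual 0.1 km
  TPNV: calculated 100.0 vs reported 100.1 → residual 0.1 km
  RCM: calculated 67.9 vs reported 97.8 → residual 29.9 km
BGU, YBH, TPNV are mutually consistent (residuals ≈ 0); RCM is off by 29.9 km.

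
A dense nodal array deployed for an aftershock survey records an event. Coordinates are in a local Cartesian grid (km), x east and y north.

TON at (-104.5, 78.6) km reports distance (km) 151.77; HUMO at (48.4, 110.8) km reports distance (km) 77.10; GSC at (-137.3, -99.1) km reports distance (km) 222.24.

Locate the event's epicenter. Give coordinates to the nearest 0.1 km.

Circle about each station: (x + 104.5)² + (y − 78.6)² = 151.77²; (x − 48.4)² + (y − 110.8)² = 77.10²; (x + 137.3)² + (y + 99.1)² = 222.24².
Subtracting the TON equation from the HUMO and GSC equations removes the quadratic terms:
305.8 x + 64.4 y = 14610.71
-65.6 x − 355.4 y = -14782.59
Solving the 2×2 system: x ≈ 40.6, y ≈ 34.1 km.
Check against TON (with the unrounded x, y): √((x + 104.5)²+(y − 78.6)²) = 151.77 ≈ 151.77 km. ✓

40.6 km east, 34.1 km north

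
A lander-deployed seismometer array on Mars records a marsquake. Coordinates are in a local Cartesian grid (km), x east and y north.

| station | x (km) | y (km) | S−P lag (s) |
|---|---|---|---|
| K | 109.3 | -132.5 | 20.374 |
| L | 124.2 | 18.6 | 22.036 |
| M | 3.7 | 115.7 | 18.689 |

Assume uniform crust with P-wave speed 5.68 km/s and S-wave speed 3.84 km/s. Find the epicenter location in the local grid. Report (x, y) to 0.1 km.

(-122.9, -66.1)

Distance from S−P lag: d = Δt · v_P v_S / (v_P − v_S) = Δt · (5.68·3.84)/(5.68−3.84) ≈ 11.8539·Δt.
So d_K = 241.51, d_L = 261.21, d_M = 221.54 km.
Circle about each station: (x − 109.3)² + (y + 132.5)² = 241.51²; (x − 124.2)² + (y − 18.6)² = 261.21²; (x − 3.7)² + (y − 115.7)² = 221.54².
Subtracting the K equation from the L and M equations removes the quadratic terms:
29.8 x + 302.2 y = -23634.72
-211.2 x + 496.4 y = -6855.45
Solving the 2×2 system: x ≈ -122.9, y ≈ -66.1 km.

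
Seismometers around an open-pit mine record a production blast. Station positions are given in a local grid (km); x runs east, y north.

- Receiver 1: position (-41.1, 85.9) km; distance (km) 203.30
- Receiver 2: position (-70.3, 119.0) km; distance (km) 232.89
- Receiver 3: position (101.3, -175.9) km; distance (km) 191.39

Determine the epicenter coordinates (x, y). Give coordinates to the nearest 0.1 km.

Circle about each station: (x + 41.1)² + (y − 85.9)² = 203.30²; (x + 70.3)² + (y − 119.0)² = 232.89²; (x − 101.3)² + (y + 175.9)² = 191.39².
Subtracting the Receiver 1 equation from the Receiver 2 and Receiver 3 equations removes the quadratic terms:
-58.4 x + 66.2 y = -2871.79
284.8 x − 523.6 y = 36835.24
Solving the 2×2 system: x ≈ -79.7, y ≈ -113.7 km.
Check against Receiver 1 (with the unrounded x, y): √((x + 41.1)²+(y − 85.9)²) = 203.32 ≈ 203.30 km. ✓

x ≈ -79.7 km, y ≈ -113.7 km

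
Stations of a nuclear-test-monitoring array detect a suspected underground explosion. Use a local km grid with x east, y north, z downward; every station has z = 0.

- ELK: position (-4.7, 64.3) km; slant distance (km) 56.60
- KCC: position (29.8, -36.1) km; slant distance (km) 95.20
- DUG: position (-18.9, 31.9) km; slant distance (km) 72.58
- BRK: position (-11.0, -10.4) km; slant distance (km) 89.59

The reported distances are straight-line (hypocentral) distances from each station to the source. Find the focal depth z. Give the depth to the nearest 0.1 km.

z ≈ 23.7 km

Each station gives a sphere (x−x_i)² + (y−y_i)² + z² = d_i² (stations at z=0).
Subtracting the ELK sphere from KCC and DUG: z² cancels, leaving linear equations in x and y:
69.0 x − 200.8 y = -7824.81
-28.4 x − 64.8 y = -4846.06
Solving: x ≈ 45.807, y ≈ 54.709 km (keep extra digits for the depth step; rounded: 45.8, 54.7).
Then from the ELK sphere: z² = 56.60² − (x + 4.7)² − (y − 64.3)² with x = 45.807, y = 54.709, so z ≈ 23.677 ≈ 23.7 km.
Check against BRK (with the unrounded solution): distance 89.59 ≈ 89.59 km. ✓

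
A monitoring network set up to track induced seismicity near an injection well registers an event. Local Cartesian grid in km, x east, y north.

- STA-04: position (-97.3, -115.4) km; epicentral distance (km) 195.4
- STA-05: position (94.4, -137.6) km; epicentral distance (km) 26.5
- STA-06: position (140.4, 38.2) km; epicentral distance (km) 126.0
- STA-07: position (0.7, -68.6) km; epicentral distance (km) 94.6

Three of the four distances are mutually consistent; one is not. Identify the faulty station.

Solve using three stations at a time. Using STA-04, STA-06, STA-07 (subtract circle equations pairwise → linear system) gives (x, y) ≈ (94.8, -79.4).
Distances from that point to each station vs reported:
  STA-04: calculated 195.5 vs reported 195.4 → residual 0.1 km
  STA-05: calculated 58.2 vs reported 26.5 → residual 31.7 km
  STA-06: calculated 126.1 vs reported 126.0 → residual 0.1 km
  STA-07: calculated 94.7 vs reported 94.6 → residual 0.1 km
STA-04, STA-06, STA-07 are mutually consistent (residuals ≈ 0); STA-05 is off by 31.7 km.

STA-05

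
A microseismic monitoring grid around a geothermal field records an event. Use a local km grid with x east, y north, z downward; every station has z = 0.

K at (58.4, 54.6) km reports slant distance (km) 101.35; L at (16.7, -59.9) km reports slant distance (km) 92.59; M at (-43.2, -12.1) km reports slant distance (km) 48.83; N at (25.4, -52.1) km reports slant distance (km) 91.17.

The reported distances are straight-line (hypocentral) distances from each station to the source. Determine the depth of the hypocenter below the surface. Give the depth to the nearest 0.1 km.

38.1 km

Each station gives a sphere (x−x_i)² + (y−y_i)² + z² = d_i² (stations at z=0).
Subtracting the K sphere from L and M: z² cancels, leaving linear equations in x and y:
-83.4 x − 229.0 y = -825.91
-203.2 x − 133.4 y = 3508.38
Solving: x ≈ -25.803, y ≈ 13.004 km (keep extra digits for the depth step; rounded: -25.8, 13.0).
Then from the K sphere: z² = 101.35² − (x − 58.4)² − (y − 54.6)² with x = -25.803, y = 13.004, so z ≈ 38.098 ≈ 38.1 km.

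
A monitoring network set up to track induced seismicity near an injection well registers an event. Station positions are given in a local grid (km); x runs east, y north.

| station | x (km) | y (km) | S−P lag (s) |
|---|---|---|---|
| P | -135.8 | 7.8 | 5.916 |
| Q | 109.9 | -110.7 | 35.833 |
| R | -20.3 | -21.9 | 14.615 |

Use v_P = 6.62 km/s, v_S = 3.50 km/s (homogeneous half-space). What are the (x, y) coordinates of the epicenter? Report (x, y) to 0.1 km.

Distance from S−P lag: d = Δt · v_P v_S / (v_P − v_S) = Δt · (6.62·3.50)/(6.62−3.50) ≈ 7.4263·Δt.
So d_P = 43.93, d_Q = 266.11, d_R = 108.54 km.
Circle about each station: (x + 135.8)² + (y − 7.8)² = 43.93²; (x − 109.9)² + (y + 110.7)² = 266.11²; (x + 20.3)² + (y + 21.9)² = 108.54².
Subtracting pairs of circle equations eliminates x²+y² and gives linear equations (the radical axes):
491.4 x − 237.0 y = -63054.67
231.0 x − 59.4 y = -27461.87
Solving the 2×2 system: x ≈ -108.1, y ≈ 41.9 km.
Check against P (with the unrounded x, y): √((x + 135.8)²+(y − 7.8)²) = 43.93 ≈ 43.93 km. ✓

-108.1 km east, 41.9 km north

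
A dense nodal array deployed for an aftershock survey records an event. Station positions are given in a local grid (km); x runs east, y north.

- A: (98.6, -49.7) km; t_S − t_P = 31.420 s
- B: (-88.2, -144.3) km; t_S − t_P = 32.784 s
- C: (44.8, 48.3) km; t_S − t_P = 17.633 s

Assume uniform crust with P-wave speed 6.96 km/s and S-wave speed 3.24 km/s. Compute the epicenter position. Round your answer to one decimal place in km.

Distance from S−P lag: d = Δt · v_P v_S / (v_P − v_S) = Δt · (6.96·3.24)/(6.96−3.24) ≈ 6.0619·Δt.
So d_A = 190.47, d_B = 198.73, d_C = 106.89 km.
Circle about each station: (x − 98.6)² + (y + 49.7)² = 190.47²; (x + 88.2)² + (y + 144.3)² = 198.73²; (x − 44.8)² + (y − 48.3)² = 106.89².
Subtracting the A equation from the B and C equations removes the quadratic terms:
-373.6 x − 189.2 y = 13194.89
-107.6 x + 196.0 y = 17001.23
Solving the 2×2 system: x ≈ -62.0, y ≈ 52.7 km.

-62.0 km east, 52.7 km north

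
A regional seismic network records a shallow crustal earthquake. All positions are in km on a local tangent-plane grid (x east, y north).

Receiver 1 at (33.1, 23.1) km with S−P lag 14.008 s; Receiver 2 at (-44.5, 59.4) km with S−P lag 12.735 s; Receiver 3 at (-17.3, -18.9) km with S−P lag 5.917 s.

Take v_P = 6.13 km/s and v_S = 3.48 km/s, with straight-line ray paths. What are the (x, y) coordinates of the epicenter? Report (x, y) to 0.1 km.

Distance from S−P lag: d = Δt · v_P v_S / (v_P − v_S) = Δt · (6.13·3.48)/(6.13−3.48) ≈ 8.0500·Δt.
So d_Receiver 1 = 112.76, d_Receiver 2 = 102.52, d_Receiver 3 = 47.63 km.
Circle about each station: (x − 33.1)² + (y − 23.1)² = 112.76²; (x + 44.5)² + (y − 59.4)² = 102.52²; (x + 17.3)² + (y + 18.9)² = 47.63².
Subtracting pairs of circle equations eliminates x²+y² and gives linear equations (the radical axes):
-155.2 x + 72.6 y = 6083.86
-100.8 x − 84.0 y = 9473.48
Solving the 2×2 system: x ≈ -58.9, y ≈ -42.1 km.

(-58.9, -42.1)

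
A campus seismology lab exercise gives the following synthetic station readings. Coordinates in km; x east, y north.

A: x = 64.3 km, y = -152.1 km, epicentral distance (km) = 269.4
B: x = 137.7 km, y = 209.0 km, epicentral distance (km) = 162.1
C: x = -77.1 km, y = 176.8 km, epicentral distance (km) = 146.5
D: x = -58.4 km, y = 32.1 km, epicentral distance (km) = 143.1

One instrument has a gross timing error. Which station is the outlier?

Solve using three stations at a time. Using A, C, D (subtract circle equations pairwise → linear system) gives (x, y) ≈ (56.5, 117.1).
Distances from that point to each station vs reported:
  A: calculated 269.3 vs reported 269.4 → residual 0.1 km
  B: calculated 122.6 vs reported 162.1 → residual 39.5 km
  C: calculated 146.4 vs reported 146.5 → residual 0.1 km
  D: calculated 143.0 vs reported 143.1 → residual 0.1 km
A, C, D are mutually consistent (residuals ≈ 0); B is off by 39.5 km.

B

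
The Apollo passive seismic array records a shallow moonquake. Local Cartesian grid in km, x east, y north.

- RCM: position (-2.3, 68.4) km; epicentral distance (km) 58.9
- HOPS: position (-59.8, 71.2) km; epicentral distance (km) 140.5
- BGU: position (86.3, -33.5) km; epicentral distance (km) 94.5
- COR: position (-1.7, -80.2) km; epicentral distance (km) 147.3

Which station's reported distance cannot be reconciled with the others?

Solve using three stations at a time. Using RCM, BGU, COR (subtract circle equations pairwise → linear system) gives (x, y) ≈ (55.1, 55.7).
Distances from that point to each station vs reported:
  RCM: calculated 58.8 vs reported 58.9 → residual 0.1 km
  HOPS: calculated 116.0 vs reported 140.5 → residual 24.5 km
  BGU: calculated 94.5 vs reported 94.5 → residual 0.0 km
  COR: calculated 147.3 vs reported 147.3 → residual 0.0 km
RCM, BGU, COR are mutually consistent (residuals ≈ 0); HOPS is off by 24.5 km.

HOPS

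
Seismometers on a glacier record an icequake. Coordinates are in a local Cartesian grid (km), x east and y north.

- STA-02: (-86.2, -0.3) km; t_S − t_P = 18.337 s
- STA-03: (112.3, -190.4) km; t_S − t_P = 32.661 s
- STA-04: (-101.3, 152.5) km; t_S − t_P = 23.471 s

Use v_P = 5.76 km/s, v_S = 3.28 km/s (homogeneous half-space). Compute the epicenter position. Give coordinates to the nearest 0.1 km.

44.5 km east, 49.0 km north

Distance from S−P lag: d = Δt · v_P v_S / (v_P − v_S) = Δt · (5.76·3.28)/(5.76−3.28) ≈ 7.6181·Δt.
So d_STA-02 = 139.69, d_STA-03 = 248.81, d_STA-04 = 178.80 km.
Circle about each station: (x + 86.2)² + (y + 0.3)² = 139.69²; (x − 112.3)² + (y + 190.4)² = 248.81²; (x + 101.3)² + (y − 152.5)² = 178.80².
Subtracting the STA-02 equation from the STA-03 and STA-04 equations removes the quadratic terms:
397.0 x − 380.2 y = -960.20
-30.2 x + 305.6 y = 13631.27
Solving the 2×2 system: x ≈ 44.5, y ≈ 49.0 km.
Check against STA-02 (with the unrounded x, y): √((x + 86.2)²+(y + 0.3)²) = 139.70 ≈ 139.69 km. ✓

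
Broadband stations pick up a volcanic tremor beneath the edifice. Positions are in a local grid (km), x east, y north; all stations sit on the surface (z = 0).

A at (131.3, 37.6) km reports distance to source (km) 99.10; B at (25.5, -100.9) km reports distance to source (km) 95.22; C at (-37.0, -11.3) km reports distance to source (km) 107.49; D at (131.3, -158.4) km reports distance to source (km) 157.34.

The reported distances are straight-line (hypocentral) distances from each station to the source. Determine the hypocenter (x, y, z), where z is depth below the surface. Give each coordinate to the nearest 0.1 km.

(62.6, -22.3, 38.9)

Each station gives a sphere (x−x_i)² + (y−y_i)² + z² = d_i² (stations at z=0).
Subtracting the A sphere from B and C: z² cancels, leaving linear equations in x and y:
-211.6 x − 277.0 y = -7068.43
-336.6 x − 97.8 y = -18890.05
Solving: x ≈ 62.600, y ≈ -22.302 km (keep extra digits for the depth step; rounded: 62.6, -22.3).
Then from the A sphere: z² = 99.10² − (x − 131.3)² − (y − 37.6)² with x = 62.600, y = -22.302, so z ≈ 38.896 ≈ 38.9 km.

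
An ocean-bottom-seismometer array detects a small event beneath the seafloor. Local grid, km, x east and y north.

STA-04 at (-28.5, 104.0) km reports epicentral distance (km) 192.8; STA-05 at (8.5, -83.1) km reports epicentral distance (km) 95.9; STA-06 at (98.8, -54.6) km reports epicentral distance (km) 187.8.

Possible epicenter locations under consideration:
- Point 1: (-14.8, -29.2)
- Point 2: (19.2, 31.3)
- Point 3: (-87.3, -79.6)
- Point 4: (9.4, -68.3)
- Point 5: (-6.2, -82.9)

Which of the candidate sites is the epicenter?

Point 3

For each candidate, compare |candidate − station| to the reported distance:
Point 1: residuals STA-04 58.9, STA-05 37.2, STA-06 71.4 → max 71.4 km
Point 2: residuals STA-04 105.8, STA-05 19.0, STA-06 70.7 → max 105.8 km
Point 3: residuals STA-04 0.0, STA-05 0.0, STA-06 0.0 → max 0.0 km
Point 4: residuals STA-04 16.4, STA-05 81.1, STA-06 97.4 → max 97.4 km
Point 5: residuals STA-04 4.6, STA-05 81.2, STA-06 79.1 → max 81.2 km
Only Point 3 has all residuals ≈ 0.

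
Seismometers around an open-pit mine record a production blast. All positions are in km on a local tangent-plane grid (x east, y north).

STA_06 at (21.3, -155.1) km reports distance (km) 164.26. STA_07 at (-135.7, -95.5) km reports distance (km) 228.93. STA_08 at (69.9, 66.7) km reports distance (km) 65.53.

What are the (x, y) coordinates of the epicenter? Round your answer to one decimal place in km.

Circle about each station: (x − 21.3)² + (y + 155.1)² = 164.26²; (x + 135.7)² + (y + 95.5)² = 228.93²; (x − 69.9)² + (y − 66.7)² = 65.53².
Subtracting the STA_06 equation from the STA_07 and STA_08 equations removes the quadratic terms:
-314.0 x + 119.2 y = -22402.56
97.2 x + 443.6 y = 7512.37
Solving the 2×2 system: x ≈ 71.8, y ≈ 1.2 km.

x ≈ 71.8 km, y ≈ 1.2 km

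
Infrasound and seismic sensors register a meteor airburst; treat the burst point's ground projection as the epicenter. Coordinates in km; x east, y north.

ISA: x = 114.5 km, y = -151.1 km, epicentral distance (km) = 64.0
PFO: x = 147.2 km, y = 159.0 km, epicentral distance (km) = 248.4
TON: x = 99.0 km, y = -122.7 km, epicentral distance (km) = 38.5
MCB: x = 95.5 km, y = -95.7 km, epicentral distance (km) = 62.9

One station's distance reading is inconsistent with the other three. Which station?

Solve using three stations at a time. Using ISA, PFO, TON (subtract circle equations pairwise → linear system) gives (x, y) ≈ (113.6, -87.1).
Distances from that point to each station vs reported:
  ISA: calculated 64.0 vs reported 64.0 → residual 0.0 km
  PFO: calculated 248.4 vs reported 248.4 → residual 0.0 km
  TON: calculated 38.5 vs reported 38.5 → residual 0.0 km
  MCB: calculated 20.1 vs reported 62.9 → residual 42.8 km
ISA, PFO, TON are mutually consistent (residuals ≈ 0); MCB is off by 42.8 km.

MCB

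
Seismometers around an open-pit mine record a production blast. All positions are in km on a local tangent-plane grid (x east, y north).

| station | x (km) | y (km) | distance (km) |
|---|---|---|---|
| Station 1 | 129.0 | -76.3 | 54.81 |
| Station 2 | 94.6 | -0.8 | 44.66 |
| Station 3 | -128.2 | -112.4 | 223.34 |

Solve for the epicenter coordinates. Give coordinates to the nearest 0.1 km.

(84.5, -44.3)

Circle about each station: (x − 129.0)² + (y + 76.3)² = 54.81²; (x − 94.6)² + (y + 0.8)² = 44.66²; (x + 128.2)² + (y + 112.4)² = 223.34².
Subtracting pairs of circle equations eliminates x²+y² and gives linear equations (the radical axes):
-68.8 x + 151.0 y = -12503.27
-514.4 x − 72.2 y = -40270.31
Solving the 2×2 system: x ≈ 84.5, y ≈ -44.3 km.
Check against Station 1 (with the unrounded x, y): √((x − 129.0)²+(y + 76.3)²) = 54.81 ≈ 54.81 km. ✓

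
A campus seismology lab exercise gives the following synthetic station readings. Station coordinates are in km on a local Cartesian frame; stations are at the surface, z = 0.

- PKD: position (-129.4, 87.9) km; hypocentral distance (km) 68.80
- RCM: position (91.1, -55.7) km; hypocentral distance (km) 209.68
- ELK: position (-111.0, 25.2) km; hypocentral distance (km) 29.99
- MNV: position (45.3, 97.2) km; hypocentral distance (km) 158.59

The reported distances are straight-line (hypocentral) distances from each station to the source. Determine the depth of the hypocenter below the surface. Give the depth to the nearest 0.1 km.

25.6 km

Each station gives a sphere (x−x_i)² + (y−y_i)² + z² = d_i² (stations at z=0).
Subtracting the PKD sphere from RCM and ELK: z² cancels, leaving linear equations in x and y:
441.0 x − 287.2 y = -52301.33
36.8 x − 125.4 y = -7680.69
Solving: x ≈ -97.305, y ≈ 32.694 km (keep extra digits for the depth step; rounded: -97.3, 32.7).
Then from the PKD sphere: z² = 68.80² − (x + 129.4)² − (y − 87.9)² with x = -97.305, y = 32.694, so z ≈ 25.606 ≈ 25.6 km.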